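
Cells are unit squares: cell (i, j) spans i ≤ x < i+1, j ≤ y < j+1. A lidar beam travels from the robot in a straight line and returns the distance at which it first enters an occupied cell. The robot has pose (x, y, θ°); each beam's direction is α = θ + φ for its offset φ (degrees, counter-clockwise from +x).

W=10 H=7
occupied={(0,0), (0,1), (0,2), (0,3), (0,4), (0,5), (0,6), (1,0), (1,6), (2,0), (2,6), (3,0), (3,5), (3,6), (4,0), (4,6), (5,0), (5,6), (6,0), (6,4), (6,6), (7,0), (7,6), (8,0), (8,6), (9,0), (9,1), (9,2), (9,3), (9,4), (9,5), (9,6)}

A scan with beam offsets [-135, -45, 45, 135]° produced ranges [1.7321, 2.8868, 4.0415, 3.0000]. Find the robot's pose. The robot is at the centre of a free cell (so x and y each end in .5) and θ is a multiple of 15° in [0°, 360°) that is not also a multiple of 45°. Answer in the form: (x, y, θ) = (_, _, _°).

(x, y, θ) = (6.5, 2.5, 75°)

Enumerate (i+0.5, j+0.5, θ) over the 38 free cells and 16 admissible headings. For each, cast all 4 beams and compare to the given ranges.
  (4.5, 1.5, 195°): beam 1 = 3.0000 ≠ 1.7321 ✗
  (7.5, 3.5, 105°): beam 3 = 1.0000 ≠ 4.0415 ✗
  (4.5, 5.5, 330°): beam 1 = 0.5176 ≠ 1.7321 ✗
  (2.5, 2.5, 120°): beam 1 = 5.7956 ≠ 1.7321 ✗
  …
  (6.5, 2.5, 75°): r_1=1.7321, r_2=2.8868, r_3=4.0415, r_4=3.0000 — all match ✓
Unique over the lattice → pose = (6.5, 2.5, 75°).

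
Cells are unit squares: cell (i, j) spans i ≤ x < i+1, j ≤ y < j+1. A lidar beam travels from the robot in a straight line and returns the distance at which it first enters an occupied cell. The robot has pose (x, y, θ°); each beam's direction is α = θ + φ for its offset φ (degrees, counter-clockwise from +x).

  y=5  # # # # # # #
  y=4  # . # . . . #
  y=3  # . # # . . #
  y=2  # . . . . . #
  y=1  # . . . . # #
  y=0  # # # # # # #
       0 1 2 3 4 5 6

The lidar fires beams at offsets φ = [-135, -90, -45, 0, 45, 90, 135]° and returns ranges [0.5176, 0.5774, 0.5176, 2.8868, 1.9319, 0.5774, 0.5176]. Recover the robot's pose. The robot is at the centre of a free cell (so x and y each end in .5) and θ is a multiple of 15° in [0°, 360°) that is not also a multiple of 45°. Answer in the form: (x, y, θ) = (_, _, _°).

Candidates: 16 free-cell centres × 16 headings = 256 poses. Raycast each; keep the one whose scan matches to 4 dp.
  (3.5, 4.5, 75°): beam 1 = 0.5774 ≠ 0.5176 ✗
  (5.5, 2.5, 195°): beam 1 = 1.0000 ≠ 0.5176 ✗
  (1.5, 1.5, 120°): beam 1 = 1.9319 ≠ 0.5176 ✗
  (5.5, 3.5, 60°): beam 1 = 1.5529 ≠ 0.5176 ✗
  …
  (3.5, 4.5, 330°): r_1=0.5176, r_2=0.5774, r_3=0.5176, r_4=2.8868, r_5=1.9319, r_6=0.5774, r_7=0.5176 — all match ✓
No second candidate reproduces the full scan.

(x, y, θ) = (3.5, 4.5, 330°)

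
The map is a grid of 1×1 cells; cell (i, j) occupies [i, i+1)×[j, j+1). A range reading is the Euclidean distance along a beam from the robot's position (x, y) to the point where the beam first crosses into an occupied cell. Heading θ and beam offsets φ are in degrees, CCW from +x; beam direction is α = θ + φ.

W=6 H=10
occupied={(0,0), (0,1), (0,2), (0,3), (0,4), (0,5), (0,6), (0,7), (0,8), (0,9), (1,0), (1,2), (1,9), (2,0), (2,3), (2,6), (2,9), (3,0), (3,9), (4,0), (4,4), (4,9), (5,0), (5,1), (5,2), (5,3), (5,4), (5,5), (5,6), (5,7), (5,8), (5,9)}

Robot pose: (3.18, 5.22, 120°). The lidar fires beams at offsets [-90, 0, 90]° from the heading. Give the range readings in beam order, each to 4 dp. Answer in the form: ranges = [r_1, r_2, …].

beam 1: φ=-90°, α=30°
  direction (0.8660, 0.5000); cell (3,5); t to first gridline: x 0.9469, y 1.5600 (then +1.1547 / +2.0000)
    (4,5) via x @ 0.9469
    (4,6) via y @ 1.5600
    (5,6) via x @ 2.1016  # hit
  → r_1 = 2.1016
beam 2: φ=0°, α=120°
  direction (-0.5000, 0.8660); cell (3,5); t to first gridline: x 0.3600, y 0.9007 (then +2.0000 / +1.1547)
    (2,5) via x @ 0.3600
    (2,6) via y @ 0.9007  # hit
  → r_2 = 0.9007
beam 3: φ=90°, α=210°
  direction (-0.8660, -0.5000); cell (3,5); t to first gridline: x 0.2078, y 0.4400 (then +1.1547 / +2.0000)
    (2,5) via x @ 0.2078
    (2,4) via y @ 0.4400
    (1,4) via x @ 1.3625
    (1,3) via y @ 2.4400
    (0,3) via x @ 2.5172  # hit
  → r_3 = 2.5172

ranges = [2.1016, 0.9007, 2.5172]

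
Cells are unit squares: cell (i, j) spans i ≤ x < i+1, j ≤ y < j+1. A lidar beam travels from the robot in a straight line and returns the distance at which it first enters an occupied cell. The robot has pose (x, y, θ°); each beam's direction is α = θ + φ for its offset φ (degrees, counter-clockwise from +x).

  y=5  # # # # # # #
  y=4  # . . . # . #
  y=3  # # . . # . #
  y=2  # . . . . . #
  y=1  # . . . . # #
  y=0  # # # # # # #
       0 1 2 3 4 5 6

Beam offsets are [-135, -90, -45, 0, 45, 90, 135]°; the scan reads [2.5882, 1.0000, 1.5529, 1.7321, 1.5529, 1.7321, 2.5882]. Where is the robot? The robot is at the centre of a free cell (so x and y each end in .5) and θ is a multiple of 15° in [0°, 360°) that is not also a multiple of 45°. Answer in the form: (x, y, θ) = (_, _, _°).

(x, y, θ) = (2.5, 2.5, 210°)

The pose lattice has 16·16 = 256 candidates. Test each by forward raycasting.
  (2.5, 4.5, 60°): beam 1 = 3.6235 ≠ 2.5882 ✗
  (3.5, 1.5, 345°): beam 1 = 1.0000 ≠ 2.5882 ✗
  (1.5, 2.5, 60°): beam 1 = 1.5529 ≠ 2.5882 ✗
  (2.5, 1.5, 150°): beam 1 = 3.6235 ≠ 2.5882 ✗
  (2.5, 2.5, 15°): beam 1 = 1.7321 ≠ 2.5882 ✗
  …
  (2.5, 2.5, 210°): r_1=2.5882, r_2=1.0000, r_3=1.5529, r_4=1.7321, r_5=1.5529, r_6=1.7321, r_7=2.5882 — all match ✓
Unique over the lattice → pose = (2.5, 2.5, 210°).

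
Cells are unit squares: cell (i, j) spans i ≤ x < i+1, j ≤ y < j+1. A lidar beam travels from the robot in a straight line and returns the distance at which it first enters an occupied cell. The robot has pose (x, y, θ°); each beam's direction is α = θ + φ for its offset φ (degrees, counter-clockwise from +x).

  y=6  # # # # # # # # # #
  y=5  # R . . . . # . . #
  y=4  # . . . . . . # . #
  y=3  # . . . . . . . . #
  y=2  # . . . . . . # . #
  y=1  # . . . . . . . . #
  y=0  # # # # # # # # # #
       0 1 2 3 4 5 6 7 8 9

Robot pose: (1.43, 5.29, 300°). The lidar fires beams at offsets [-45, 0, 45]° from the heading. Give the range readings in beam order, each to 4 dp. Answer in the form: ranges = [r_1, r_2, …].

beam 1: φ=-45°, α=255°
  dir = (cos 255°, sin 255°) = (-0.2588, -0.9659); from cell (1,5)
  next x-line at t=1.6614, next y-line at t=0.3002; Δt_x=3.8637, Δt_y=1.0353
    y: enter (1,4) at t=0.3002
    y: enter (1,3) at t=1.3355
    x: enter (0,3) at t=1.6614 ← occupied
  → r_1 = 1.6614
beam 2: φ=0°, α=300°
  dir = (cos 300°, sin 300°) = (0.5000, -0.8660); from cell (1,5)
  next x-line at t=1.1400, next y-line at t=0.3349; Δt_x=2.0000, Δt_y=1.1547
    y: enter (1,4) at t=0.3349
    x: enter (2,4) at t=1.1400
    y: enter (2,3) at t=1.4896
    y: enter (2,2) at t=2.6443
    x: enter (3,2) at t=3.1400
    y: enter (3,1) at t=3.7990
    y: enter (3,0) at t=4.9537 ← occupied
  → r_2 = 4.9537
beam 3: φ=45°, α=345°
  dir = (cos 345°, sin 345°) = (0.9659, -0.2588); from cell (1,5)
  next x-line at t=0.5901, next y-line at t=1.1205; Δt_x=1.0353, Δt_y=3.8637
    x: enter (2,5) at t=0.5901
    y: enter (2,4) at t=1.1205
    x: enter (3,4) at t=1.6254
    x: enter (4,4) at t=2.6607
    x: enter (5,4) at t=3.6959
    x: enter (6,4) at t=4.7312
    y: enter (6,3) at t=4.9842
    x: enter (7,3) at t=5.7665
    x: enter (8,3) at t=6.8018
    x: enter (9,3) at t=7.8370 ← occupied
  → r_3 = 7.8370

ranges = [1.6614, 4.9537, 7.8370]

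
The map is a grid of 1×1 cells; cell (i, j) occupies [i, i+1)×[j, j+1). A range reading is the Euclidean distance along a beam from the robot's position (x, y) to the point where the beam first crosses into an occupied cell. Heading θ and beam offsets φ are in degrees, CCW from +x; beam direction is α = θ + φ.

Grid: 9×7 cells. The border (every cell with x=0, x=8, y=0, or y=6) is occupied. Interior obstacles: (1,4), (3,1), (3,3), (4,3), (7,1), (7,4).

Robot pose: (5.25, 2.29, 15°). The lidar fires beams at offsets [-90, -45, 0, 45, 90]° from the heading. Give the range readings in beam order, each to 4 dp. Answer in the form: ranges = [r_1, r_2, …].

beam 1: φ=-90°, α=285°
  d=(0.2588,-0.9659)  start (5,2)  tX=2.8978 tY=0.3002  stride 1/|dx|=3.8637 1/|dy|=1.0353
    cross y-line → (5,1), t=0.3002
    cross y-line → (5,0), t=1.3355 (wall)
  → r_1 = 1.3355
beam 2: φ=-45°, α=330°
  d=(0.8660,-0.5000)  start (5,2)  tX=0.8660 tY=0.5800  stride 1/|dx|=1.1547 1/|dy|=2.0000
    cross y-line → (5,1), t=0.5800
    cross x-line → (6,1), t=0.8660
    cross x-line → (7,1), t=2.0207 (wall)
  → r_2 = 2.0207
beam 3: φ=0°, α=15°
  d=(0.9659,0.2588)  start (5,2)  tX=0.7765 tY=2.7432  stride 1/|dx|=1.0353 1/|dy|=3.8637
    cross x-line → (6,2), t=0.7765
    cross x-line → (7,2), t=1.8117
    cross y-line → (7,3), t=2.7432
    cross x-line → (8,3), t=2.8470 (wall)
  → r_3 = 2.8470
beam 4: φ=45°, α=60°
  d=(0.5000,0.8660)  start (5,2)  tX=1.5000 tY=0.8198  stride 1/|dx|=2.0000 1/|dy|=1.1547
    cross y-line → (5,3), t=0.8198
    cross x-line → (6,3), t=1.5000
    cross y-line → (6,4), t=1.9745
    cross y-line → (6,5), t=3.1292
    cross x-line → (7,5), t=3.5000
    cross y-line → (7,6), t=4.2839 (wall)
  → r_4 = 4.2839
beam 5: φ=90°, α=105°
  d=(-0.2588,0.9659)  start (5,2)  tX=0.9659 tY=0.7350  stride 1/|dx|=3.8637 1/|dy|=1.0353
    cross y-line → (5,3), t=0.7350
    cross x-line → (4,3), t=0.9659 (wall)
  → r_5 = 0.9659

ranges = [1.3355, 2.0207, 2.8470, 4.2839, 0.9659]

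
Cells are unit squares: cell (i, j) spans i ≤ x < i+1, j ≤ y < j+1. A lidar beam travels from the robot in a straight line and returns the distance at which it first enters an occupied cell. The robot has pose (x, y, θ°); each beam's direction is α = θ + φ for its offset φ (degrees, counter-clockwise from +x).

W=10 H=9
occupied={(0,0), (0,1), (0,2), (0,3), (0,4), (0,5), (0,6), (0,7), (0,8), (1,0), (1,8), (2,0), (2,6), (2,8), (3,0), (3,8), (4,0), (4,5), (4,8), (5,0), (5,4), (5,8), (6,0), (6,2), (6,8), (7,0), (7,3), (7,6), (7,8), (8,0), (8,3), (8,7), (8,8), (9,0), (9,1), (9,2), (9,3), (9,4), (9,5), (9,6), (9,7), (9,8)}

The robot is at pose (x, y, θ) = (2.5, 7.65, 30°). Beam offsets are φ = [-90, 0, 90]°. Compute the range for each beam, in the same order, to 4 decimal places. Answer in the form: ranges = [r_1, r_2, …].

ranges = [0.7506, 0.7000, 0.4041]

beam 1: φ=-90°, α=300°
  direction (0.5000, -0.8660); cell (2,7); t to first gridline: x 1.0000, y 0.7506 (then +2.0000 / +1.1547)
    (2,6) via y @ 0.7506  # hit
  → r_1 = 0.7506
beam 2: φ=0°, α=30°
  direction (0.8660, 0.5000); cell (2,7); t to first gridline: x 0.5774, y 0.7000 (then +1.1547 / +2.0000)
    (3,7) via x @ 0.5774
    (3,8) via y @ 0.7000  # hit
  → r_2 = 0.7000
beam 3: φ=90°, α=120°
  direction (-0.5000, 0.8660); cell (2,7); t to first gridline: x 1.0000, y 0.4041 (then +2.0000 / +1.1547)
    (2,8) via y @ 0.4041  # hit
  → r_3 = 0.4041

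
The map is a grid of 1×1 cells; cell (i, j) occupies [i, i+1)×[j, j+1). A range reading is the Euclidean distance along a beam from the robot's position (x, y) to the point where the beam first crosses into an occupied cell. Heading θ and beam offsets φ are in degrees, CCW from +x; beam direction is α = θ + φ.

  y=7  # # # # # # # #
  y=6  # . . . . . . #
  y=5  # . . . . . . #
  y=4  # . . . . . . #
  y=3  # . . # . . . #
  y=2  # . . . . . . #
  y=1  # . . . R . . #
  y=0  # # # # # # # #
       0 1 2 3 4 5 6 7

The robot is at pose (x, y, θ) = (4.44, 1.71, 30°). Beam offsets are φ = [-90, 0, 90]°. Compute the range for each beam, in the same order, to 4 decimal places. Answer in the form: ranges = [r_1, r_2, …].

ranges = [0.8198, 2.9560, 1.4896]

beam 1: φ=-90°, α=300°
  dir = (cos 300°, sin 300°) = (0.5000, -0.8660); from cell (4,1)
  next x-line at t=1.1200, next y-line at t=0.8198; Δt_x=2.0000, Δt_y=1.1547
    y: enter (4,0) at t=0.8198 ← occupied
  → r_1 = 0.8198
beam 2: φ=0°, α=30°
  dir = (cos 30°, sin 30°) = (0.8660, 0.5000); from cell (4,1)
  next x-line at t=0.6466, next y-line at t=0.5800; Δt_x=1.1547, Δt_y=2.0000
    y: enter (4,2) at t=0.5800
    x: enter (5,2) at t=0.6466
    x: enter (6,2) at t=1.8013
    y: enter (6,3) at t=2.5800
    x: enter (7,3) at t=2.9560 ← occupied
  → r_2 = 2.9560
beam 3: φ=90°, α=120°
  dir = (cos 120°, sin 120°) = (-0.5000, 0.8660); from cell (4,1)
  next x-line at t=0.8800, next y-line at t=0.3349; Δt_x=2.0000, Δt_y=1.1547
    y: enter (4,2) at t=0.3349
    x: enter (3,2) at t=0.8800
    y: enter (3,3) at t=1.4896 ← occupied
  → r_3 = 1.4896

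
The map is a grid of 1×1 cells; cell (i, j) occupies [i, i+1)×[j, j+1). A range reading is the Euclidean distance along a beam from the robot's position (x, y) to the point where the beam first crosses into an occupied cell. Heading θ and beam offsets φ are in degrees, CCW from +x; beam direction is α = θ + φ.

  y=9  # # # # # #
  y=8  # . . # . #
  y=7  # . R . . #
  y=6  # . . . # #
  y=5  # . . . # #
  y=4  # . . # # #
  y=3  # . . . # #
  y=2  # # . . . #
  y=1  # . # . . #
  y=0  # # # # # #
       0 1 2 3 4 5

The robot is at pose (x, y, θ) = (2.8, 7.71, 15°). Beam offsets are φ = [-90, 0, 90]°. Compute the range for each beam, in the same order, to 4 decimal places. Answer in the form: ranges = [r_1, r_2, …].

ranges = [2.8056, 1.1205, 1.3355]

beam 1: φ=-90°, α=285°
  direction (0.2588, -0.9659); cell (2,7); t to first gridline: x 0.7727, y 0.7350 (then +3.8637 / +1.0353)
    (2,6) via y @ 0.7350
    (3,6) via x @ 0.7727
    (3,5) via y @ 1.7703
    (3,4) via y @ 2.8056  # hit
  → r_1 = 2.8056
beam 2: φ=0°, α=15°
  direction (0.9659, 0.2588); cell (2,7); t to first gridline: x 0.2071, y 1.1205 (then +1.0353 / +3.8637)
    (3,7) via x @ 0.2071
    (3,8) via y @ 1.1205  # hit
  → r_2 = 1.1205
beam 3: φ=90°, α=105°
  direction (-0.2588, 0.9659); cell (2,7); t to first gridline: x 3.0910, y 0.3002 (then +3.8637 / +1.0353)
    (2,8) via y @ 0.3002
    (2,9) via y @ 1.3355  # hit
  → r_3 = 1.3355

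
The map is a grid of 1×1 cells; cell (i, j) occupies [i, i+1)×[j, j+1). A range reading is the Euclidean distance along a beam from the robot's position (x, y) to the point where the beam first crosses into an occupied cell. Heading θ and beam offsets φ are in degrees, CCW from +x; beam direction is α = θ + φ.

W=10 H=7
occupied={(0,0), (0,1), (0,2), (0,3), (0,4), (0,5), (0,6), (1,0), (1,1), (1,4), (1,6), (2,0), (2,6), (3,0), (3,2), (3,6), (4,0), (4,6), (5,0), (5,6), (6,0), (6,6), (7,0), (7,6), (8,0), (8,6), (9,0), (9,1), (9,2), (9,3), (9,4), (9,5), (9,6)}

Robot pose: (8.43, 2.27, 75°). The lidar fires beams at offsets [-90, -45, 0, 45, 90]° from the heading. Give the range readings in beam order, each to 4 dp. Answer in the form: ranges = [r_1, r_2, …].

beam 1: φ=-90°, α=345°
  dir = (cos 345°, sin 345°) = (0.9659, -0.2588); from cell (8,2)
  next x-line at t=0.5901, next y-line at t=1.0432; Δt_x=1.0353, Δt_y=3.8637
    x: enter (9,2) at t=0.5901 ← occupied
  → r_1 = 0.5901
beam 2: φ=-45°, α=30°
  dir = (cos 30°, sin 30°) = (0.8660, 0.5000); from cell (8,2)
  next x-line at t=0.6582, next y-line at t=1.4600; Δt_x=1.1547, Δt_y=2.0000
    x: enter (9,2) at t=0.6582 ← occupied
  → r_2 = 0.6582
beam 3: φ=0°, α=75°
  dir = (cos 75°, sin 75°) = (0.2588, 0.9659); from cell (8,2)
  next x-line at t=2.2023, next y-line at t=0.7558; Δt_x=3.8637, Δt_y=1.0353
    y: enter (8,3) at t=0.7558
    y: enter (8,4) at t=1.7910
    x: enter (9,4) at t=2.2023 ← occupied
  → r_3 = 2.2023
beam 4: φ=45°, α=120°
  dir = (cos 120°, sin 120°) = (-0.5000, 0.8660); from cell (8,2)
  next x-line at t=0.8600, next y-line at t=0.8429; Δt_x=2.0000, Δt_y=1.1547
    y: enter (8,3) at t=0.8429
    x: enter (7,3) at t=0.8600
    y: enter (7,4) at t=1.9976
    x: enter (6,4) at t=2.8600
    y: enter (6,5) at t=3.1523
    y: enter (6,6) at t=4.3070 ← occupied
  → r_4 = 4.3070
beam 5: φ=90°, α=165°
  dir = (cos 165°, sin 165°) = (-0.9659, 0.2588); from cell (8,2)
  next x-line at t=0.4452, next y-line at t=2.8205; Δt_x=1.0353, Δt_y=3.8637
    x: enter (7,2) at t=0.4452
    x: enter (6,2) at t=1.4804
    x: enter (5,2) at t=2.5157
    y: enter (5,3) at t=2.8205
    x: enter (4,3) at t=3.5510
    x: enter (3,3) at t=4.5863
    x: enter (2,3) at t=5.6215
    x: enter (1,3) at t=6.6568
    y: enter (1,4) at t=6.6842 ← occupied
  → r_5 = 6.6842

ranges = [0.5901, 0.6582, 2.2023, 4.3070, 6.6842]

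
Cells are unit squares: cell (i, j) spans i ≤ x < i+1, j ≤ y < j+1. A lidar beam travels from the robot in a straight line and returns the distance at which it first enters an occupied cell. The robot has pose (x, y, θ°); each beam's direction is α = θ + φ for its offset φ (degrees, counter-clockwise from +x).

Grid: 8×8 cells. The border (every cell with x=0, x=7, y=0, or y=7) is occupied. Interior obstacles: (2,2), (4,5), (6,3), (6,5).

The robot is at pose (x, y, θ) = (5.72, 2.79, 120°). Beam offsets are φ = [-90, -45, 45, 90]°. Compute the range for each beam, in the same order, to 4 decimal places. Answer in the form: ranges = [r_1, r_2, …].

beam 1: φ=-90°, α=30°
  dir = (cos 30°, sin 30°) = (0.8660, 0.5000); from cell (5,2)
  next x-line at t=0.3233, next y-line at t=0.4200; Δt_x=1.1547, Δt_y=2.0000
    x: enter (6,2) at t=0.3233
    y: enter (6,3) at t=0.4200 ← occupied
  → r_1 = 0.4200
beam 2: φ=-45°, α=75°
  dir = (cos 75°, sin 75°) = (0.2588, 0.9659); from cell (5,2)
  next x-line at t=1.0818, next y-line at t=0.2174; Δt_x=3.8637, Δt_y=1.0353
    y: enter (5,3) at t=0.2174
    x: enter (6,3) at t=1.0818 ← occupied
  → r_2 = 1.0818
beam 3: φ=45°, α=165°
  dir = (cos 165°, sin 165°) = (-0.9659, 0.2588); from cell (5,2)
  next x-line at t=0.7454, next y-line at t=0.8114; Δt_x=1.0353, Δt_y=3.8637
    x: enter (4,2) at t=0.7454
    y: enter (4,3) at t=0.8114
    x: enter (3,3) at t=1.7807
    x: enter (2,3) at t=2.8160
    x: enter (1,3) at t=3.8512
    y: enter (1,4) at t=4.6751
    x: enter (0,4) at t=4.8865 ← occupied
  → r_3 = 4.8865
beam 4: φ=90°, α=210°
  dir = (cos 210°, sin 210°) = (-0.8660, -0.5000); from cell (5,2)
  next x-line at t=0.8314, next y-line at t=1.5800; Δt_x=1.1547, Δt_y=2.0000
    x: enter (4,2) at t=0.8314
    y: enter (4,1) at t=1.5800
    x: enter (3,1) at t=1.9861
    x: enter (2,1) at t=3.1408
    y: enter (2,0) at t=3.5800 ← occupied
  → r_4 = 3.5800

ranges = [0.4200, 1.0818, 4.8865, 3.5800]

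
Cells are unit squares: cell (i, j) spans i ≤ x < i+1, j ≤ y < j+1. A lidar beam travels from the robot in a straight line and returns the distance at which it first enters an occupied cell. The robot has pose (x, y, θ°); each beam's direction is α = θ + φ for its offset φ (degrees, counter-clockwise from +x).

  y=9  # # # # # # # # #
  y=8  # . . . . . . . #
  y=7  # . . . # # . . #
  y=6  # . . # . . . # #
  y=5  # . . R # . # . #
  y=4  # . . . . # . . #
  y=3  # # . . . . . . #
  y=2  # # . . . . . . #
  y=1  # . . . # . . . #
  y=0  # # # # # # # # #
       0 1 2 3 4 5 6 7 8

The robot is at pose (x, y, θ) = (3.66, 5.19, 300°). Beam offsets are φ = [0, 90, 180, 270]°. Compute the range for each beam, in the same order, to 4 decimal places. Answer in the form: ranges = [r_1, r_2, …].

ranges = [4.8382, 0.3926, 0.9353, 2.3800]

beam 1: φ=0°, α=300°
  cosα=0.5000 sinα=-0.8660 | (3,5) | tMaxX 0.6800 tMaxY 0.2194 | tΔX 2.0000 tΔY 1.1547
    t=0.2194 [y] (3,4)
    t=0.6800 [x] (4,4)
    t=1.3741 [y] (4,3)
    t=2.5288 [y] (4,2)
    t=2.6800 [x] (5,2)
    t=3.6835 [y] (5,1)
    t=4.6800 [x] (6,1)
    t=4.8382 [y] (6,0) — stop
  → r_1 = 4.8382
beam 2: φ=90°, α=30°
  cosα=0.8660 sinα=0.5000 | (3,5) | tMaxX 0.3926 tMaxY 1.6200 | tΔX 1.1547 tΔY 2.0000
    t=0.3926 [x] (4,5) — stop
  → r_2 = 0.3926
beam 3: φ=180°, α=120°
  cosα=-0.5000 sinα=0.8660 | (3,5) | tMaxX 1.3200 tMaxY 0.9353 | tΔX 2.0000 tΔY 1.1547
    t=0.9353 [y] (3,6) — stop
  → r_3 = 0.9353
beam 4: φ=270°, α=210°
  cosα=-0.8660 sinα=-0.5000 | (3,5) | tMaxX 0.7621 tMaxY 0.3800 | tΔX 1.1547 tΔY 2.0000
    t=0.3800 [y] (3,4)
    t=0.7621 [x] (2,4)
    t=1.9168 [x] (1,4)
    t=2.3800 [y] (1,3) — stop
  → r_4 = 2.3800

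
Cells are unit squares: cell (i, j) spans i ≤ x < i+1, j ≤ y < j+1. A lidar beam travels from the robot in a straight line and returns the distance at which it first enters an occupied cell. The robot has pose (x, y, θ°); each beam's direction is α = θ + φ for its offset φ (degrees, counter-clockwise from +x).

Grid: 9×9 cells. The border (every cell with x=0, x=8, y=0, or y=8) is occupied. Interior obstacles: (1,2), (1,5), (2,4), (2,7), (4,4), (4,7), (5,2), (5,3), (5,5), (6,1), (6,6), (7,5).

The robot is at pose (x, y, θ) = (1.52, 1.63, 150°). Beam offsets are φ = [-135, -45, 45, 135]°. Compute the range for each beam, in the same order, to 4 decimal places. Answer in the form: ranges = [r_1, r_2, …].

ranges = [3.6028, 0.3831, 0.5383, 0.6522]

beam 1: φ=-135°, α=15°
  d=(0.9659,0.2588)  start (1,1)  tX=0.4969 tY=1.4296  stride 1/|dx|=1.0353 1/|dy|=3.8637
    cross x-line → (2,1), t=0.4969
    cross y-line → (2,2), t=1.4296
    cross x-line → (3,2), t=1.5322
    cross x-line → (4,2), t=2.5675
    cross x-line → (5,2), t=3.6028 (wall)
  → r_1 = 3.6028
beam 2: φ=-45°, α=105°
  d=(-0.2588,0.9659)  start (1,1)  tX=2.0091 tY=0.3831  stride 1/|dx|=3.8637 1/|dy|=1.0353
    cross y-line → (1,2), t=0.3831 (wall)
  → r_2 = 0.3831
beam 3: φ=45°, α=195°
  d=(-0.9659,-0.2588)  start (1,1)  tX=0.5383 tY=2.4341  stride 1/|dx|=1.0353 1/|dy|=3.8637
    cross x-line → (0,1), t=0.5383 (wall)
  → r_3 = 0.5383
beam 4: φ=135°, α=285°
  d=(0.2588,-0.9659)  start (1,1)  tX=1.8546 tY=0.6522  stride 1/|dx|=3.8637 1/|dy|=1.0353
    cross y-line → (1,0), t=0.6522 (wall)
  → r_4 = 0.6522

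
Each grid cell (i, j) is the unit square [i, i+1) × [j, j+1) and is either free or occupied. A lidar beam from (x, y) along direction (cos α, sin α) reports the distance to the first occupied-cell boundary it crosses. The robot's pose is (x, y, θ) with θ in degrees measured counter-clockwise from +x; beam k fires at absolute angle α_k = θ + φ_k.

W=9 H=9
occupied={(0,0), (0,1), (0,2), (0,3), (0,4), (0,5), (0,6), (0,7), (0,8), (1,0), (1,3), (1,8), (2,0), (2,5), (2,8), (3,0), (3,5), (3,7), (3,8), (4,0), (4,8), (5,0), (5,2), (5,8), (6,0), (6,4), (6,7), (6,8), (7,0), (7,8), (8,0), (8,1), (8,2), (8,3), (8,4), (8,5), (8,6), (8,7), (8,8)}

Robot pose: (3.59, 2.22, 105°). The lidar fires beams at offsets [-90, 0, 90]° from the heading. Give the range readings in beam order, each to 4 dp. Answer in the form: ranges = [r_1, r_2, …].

beam 1: φ=-90°, α=15°
  direction (0.9659, 0.2588); cell (3,2); t to first gridline: x 0.4245, y 3.0137 (then +1.0353 / +3.8637)
    (4,2) via x @ 0.4245
    (5,2) via x @ 1.4597  # hit
  → r_1 = 1.4597
beam 2: φ=0°, α=105°
  direction (-0.2588, 0.9659); cell (3,2); t to first gridline: x 2.2796, y 0.8075 (then +3.8637 / +1.0353)
    (3,3) via y @ 0.8075
    (3,4) via y @ 1.8428
    (2,4) via x @ 2.2796
    (2,5) via y @ 2.8781  # hit
  → r_2 = 2.8781
beam 3: φ=90°, α=195°
  direction (-0.9659, -0.2588); cell (3,2); t to first gridline: x 0.6108, y 0.8500 (then +1.0353 / +3.8637)
    (2,2) via x @ 0.6108
    (2,1) via y @ 0.8500
    (1,1) via x @ 1.6461
    (0,1) via x @ 2.6814  # hit
  → r_3 = 2.6814

ranges = [1.4597, 2.8781, 2.6814]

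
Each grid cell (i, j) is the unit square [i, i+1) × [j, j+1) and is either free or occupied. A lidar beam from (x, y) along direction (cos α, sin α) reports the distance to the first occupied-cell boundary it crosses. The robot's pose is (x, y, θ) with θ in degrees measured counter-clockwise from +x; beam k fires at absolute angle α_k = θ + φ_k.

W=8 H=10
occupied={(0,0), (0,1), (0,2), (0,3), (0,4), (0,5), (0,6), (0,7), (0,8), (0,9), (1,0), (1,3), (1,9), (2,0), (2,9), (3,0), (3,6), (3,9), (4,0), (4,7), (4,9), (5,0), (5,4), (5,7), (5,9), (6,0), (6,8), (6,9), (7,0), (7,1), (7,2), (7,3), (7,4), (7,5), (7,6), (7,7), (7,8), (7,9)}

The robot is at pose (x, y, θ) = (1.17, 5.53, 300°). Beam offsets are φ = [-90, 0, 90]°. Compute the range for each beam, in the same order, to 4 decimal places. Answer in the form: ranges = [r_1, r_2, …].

beam 1: φ=-90°, α=210°
  d=(-0.8660,-0.5000)  start (1,5)  tX=0.1963 tY=1.0600  stride 1/|dx|=1.1547 1/|dy|=2.0000
    cross x-line → (0,5), t=0.1963 (wall)
  → r_1 = 0.1963
beam 2: φ=0°, α=300°
  d=(0.5000,-0.8660)  start (1,5)  tX=1.6600 tY=0.6120  stride 1/|dx|=2.0000 1/|dy|=1.1547
    cross y-line → (1,4), t=0.6120
    cross x-line → (2,4), t=1.6600
    cross y-line → (2,3), t=1.7667
    cross y-line → (2,2), t=2.9214
    cross x-line → (3,2), t=3.6600
    cross y-line → (3,1), t=4.0761
    cross y-line → (3,0), t=5.2308 (wall)
  → r_2 = 5.2308
beam 3: φ=90°, α=30°
  d=(0.8660,0.5000)  start (1,5)  tX=0.9584 tY=0.9400  stride 1/|dx|=1.1547 1/|dy|=2.0000
    cross y-line → (1,6), t=0.9400
    cross x-line → (2,6), t=0.9584
    cross x-line → (3,6), t=2.1131 (wall)
  → r_3 = 2.1131

ranges = [0.1963, 5.2308, 2.1131]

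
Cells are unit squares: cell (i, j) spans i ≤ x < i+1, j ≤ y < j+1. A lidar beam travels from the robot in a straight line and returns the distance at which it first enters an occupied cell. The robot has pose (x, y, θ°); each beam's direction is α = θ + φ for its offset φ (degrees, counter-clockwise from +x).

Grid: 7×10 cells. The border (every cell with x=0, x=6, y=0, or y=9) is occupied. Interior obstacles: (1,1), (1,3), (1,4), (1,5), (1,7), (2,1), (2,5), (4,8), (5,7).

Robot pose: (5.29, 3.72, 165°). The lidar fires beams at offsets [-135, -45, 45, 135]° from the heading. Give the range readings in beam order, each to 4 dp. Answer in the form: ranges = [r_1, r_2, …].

ranges = [0.8198, 6.0968, 3.4400, 1.4200]

beam 1: φ=-135°, α=30°
  cosα=0.8660 sinα=0.5000 | (5,3) | tMaxX 0.8198 tMaxY 0.5600 | tΔX 1.1547 tΔY 2.0000
    t=0.5600 [y] (5,4)
    t=0.8198 [x] (6,4) — stop
  → r_1 = 0.8198
beam 2: φ=-45°, α=120°
  cosα=-0.5000 sinα=0.8660 | (5,3) | tMaxX 0.5800 tMaxY 0.3233 | tΔX 2.0000 tΔY 1.1547
    t=0.3233 [y] (5,4)
    t=0.5800 [x] (4,4)
    t=1.4780 [y] (4,5)
    t=2.5800 [x] (3,5)
    t=2.6327 [y] (3,6)
    t=3.7874 [y] (3,7)
    t=4.5800 [x] (2,7)
    t=4.9421 [y] (2,8)
    t=6.0968 [y] (2,9) — stop
  → r_2 = 6.0968
beam 3: φ=45°, α=210°
  cosα=-0.8660 sinα=-0.5000 | (5,3) | tMaxX 0.3349 tMaxY 1.4400 | tΔX 1.1547 tΔY 2.0000
    t=0.3349 [x] (4,3)
    t=1.4400 [y] (4,2)
    t=1.4896 [x] (3,2)
    t=2.6443 [x] (2,2)
    t=3.4400 [y] (2,1) — stop
  → r_3 = 3.4400
beam 4: φ=135°, α=300°
  cosα=0.5000 sinα=-0.8660 | (5,3) | tMaxX 1.4200 tMaxY 0.8314 | tΔX 2.0000 tΔY 1.1547
    t=0.8314 [y] (5,2)
    t=1.4200 [x] (6,2) — stop
  → r_4 = 1.4200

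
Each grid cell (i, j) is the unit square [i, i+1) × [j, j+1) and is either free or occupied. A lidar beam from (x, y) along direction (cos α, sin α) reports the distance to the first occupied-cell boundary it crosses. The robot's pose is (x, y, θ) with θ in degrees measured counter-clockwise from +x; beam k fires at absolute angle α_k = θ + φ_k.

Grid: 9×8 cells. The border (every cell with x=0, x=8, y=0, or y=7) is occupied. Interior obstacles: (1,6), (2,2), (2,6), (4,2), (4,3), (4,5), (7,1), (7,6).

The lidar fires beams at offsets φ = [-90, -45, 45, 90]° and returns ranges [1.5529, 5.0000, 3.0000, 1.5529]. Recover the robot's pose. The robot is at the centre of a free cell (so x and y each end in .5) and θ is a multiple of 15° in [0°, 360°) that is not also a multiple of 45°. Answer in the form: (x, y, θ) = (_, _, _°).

(x, y, θ) = (6.5, 5.5, 255°)

Candidates: 34 free-cell centres × 16 headings = 544 poses. Raycast each; keep the one whose scan matches to 4 dp.
  (5.5, 4.5, 195°): beam 1 = 2.5882 ≠ 1.5529 ✗
  (7.5, 3.5, 60°): beam 1 = 0.5774 ≠ 1.5529 ✗
  (4.5, 4.5, 195°): beam 1 = 0.5176 ≠ 1.5529 ✗
  (7.5, 3.5, 240°): beam 1 = 3.0000 ≠ 1.5529 ✗
  …
  (6.5, 5.5, 255°): r_1=1.5529, r_2=5.0000, r_3=3.0000, r_4=1.5529 — all match ✓
Unique over the lattice → pose = (6.5, 5.5, 255°).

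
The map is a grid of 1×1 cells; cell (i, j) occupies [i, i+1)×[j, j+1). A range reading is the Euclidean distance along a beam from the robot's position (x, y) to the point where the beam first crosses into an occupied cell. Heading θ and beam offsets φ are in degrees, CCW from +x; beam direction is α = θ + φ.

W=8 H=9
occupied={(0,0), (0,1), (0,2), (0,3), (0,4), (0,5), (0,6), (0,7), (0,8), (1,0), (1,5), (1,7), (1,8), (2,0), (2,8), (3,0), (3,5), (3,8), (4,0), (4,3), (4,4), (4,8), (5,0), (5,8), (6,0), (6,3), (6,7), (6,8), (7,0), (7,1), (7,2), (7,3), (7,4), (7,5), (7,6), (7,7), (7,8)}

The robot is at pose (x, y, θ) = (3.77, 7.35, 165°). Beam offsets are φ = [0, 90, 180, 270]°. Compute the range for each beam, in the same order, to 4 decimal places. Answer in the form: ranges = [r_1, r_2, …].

beam 1: φ=0°, α=165°
  direction (-0.9659, 0.2588); cell (3,7); t to first gridline: x 0.7972, y 2.5114 (then +1.0353 / +3.8637)
    (2,7) via x @ 0.7972
    (1,7) via x @ 1.8324  # hit
  → r_1 = 1.8324
beam 2: φ=90°, α=255°
  direction (-0.2588, -0.9659); cell (3,7); t to first gridline: x 2.9751, y 0.3623 (then +3.8637 / +1.0353)
    (3,6) via y @ 0.3623
    (3,5) via y @ 1.3976  # hit
  → r_2 = 1.3976
beam 3: φ=180°, α=345°
  direction (0.9659, -0.2588); cell (3,7); t to first gridline: x 0.2381, y 1.3523 (then +1.0353 / +3.8637)
    (4,7) via x @ 0.2381
    (5,7) via x @ 1.2734
    (5,6) via y @ 1.3523
    (6,6) via x @ 2.3087
    (7,6) via x @ 3.3439  # hit
  → r_3 = 3.3439
beam 4: φ=270°, α=75°
  direction (0.2588, 0.9659); cell (3,7); t to first gridline: x 0.8887, y 0.6729 (then +3.8637 / +1.0353)
    (3,8) via y @ 0.6729  # hit
  → r_4 = 0.6729

ranges = [1.8324, 1.3976, 3.3439, 0.6729]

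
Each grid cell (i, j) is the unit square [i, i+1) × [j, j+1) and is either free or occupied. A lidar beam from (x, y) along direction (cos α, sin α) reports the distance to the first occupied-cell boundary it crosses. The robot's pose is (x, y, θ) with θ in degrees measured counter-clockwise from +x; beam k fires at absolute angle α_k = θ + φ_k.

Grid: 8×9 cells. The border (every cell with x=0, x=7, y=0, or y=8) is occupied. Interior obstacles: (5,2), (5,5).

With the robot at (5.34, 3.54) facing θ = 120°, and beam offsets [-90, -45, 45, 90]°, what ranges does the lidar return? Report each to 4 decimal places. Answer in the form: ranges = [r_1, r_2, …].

beam 1: φ=-90°, α=30°
  direction (0.8660, 0.5000); cell (5,3); t to first gridline: x 0.7621, y 0.9200 (then +1.1547 / +2.0000)
    (6,3) via x @ 0.7621
    (6,4) via y @ 0.9200
    (7,4) via x @ 1.9168  # hit
  → r_1 = 1.9168
beam 2: φ=-45°, α=75°
  direction (0.2588, 0.9659); cell (5,3); t to first gridline: x 2.5500, y 0.4762 (then +3.8637 / +1.0353)
    (5,4) via y @ 0.4762
    (5,5) via y @ 1.5115  # hit
  → r_2 = 1.5115
beam 3: φ=45°, α=165°
  direction (-0.9659, 0.2588); cell (5,3); t to first gridline: x 0.3520, y 1.7773 (then +1.0353 / +3.8637)
    (4,3) via x @ 0.3520
    (3,3) via x @ 1.3873
    (3,4) via y @ 1.7773
    (2,4) via x @ 2.4225
    (1,4) via x @ 3.4578
    (0,4) via x @ 4.4931  # hit
  → r_3 = 4.4931
beam 4: φ=90°, α=210°
  direction (-0.8660, -0.5000); cell (5,3); t to first gridline: x 0.3926, y 1.0800 (then +1.1547 / +2.0000)
    (4,3) via x @ 0.3926
    (4,2) via y @ 1.0800
    (3,2) via x @ 1.5473
    (2,2) via x @ 2.7020
    (2,1) via y @ 3.0800
    (1,1) via x @ 3.8567
    (0,1) via x @ 5.0114  # hit
  → r_4 = 5.0114

ranges = [1.9168, 1.5115, 4.4931, 5.0114]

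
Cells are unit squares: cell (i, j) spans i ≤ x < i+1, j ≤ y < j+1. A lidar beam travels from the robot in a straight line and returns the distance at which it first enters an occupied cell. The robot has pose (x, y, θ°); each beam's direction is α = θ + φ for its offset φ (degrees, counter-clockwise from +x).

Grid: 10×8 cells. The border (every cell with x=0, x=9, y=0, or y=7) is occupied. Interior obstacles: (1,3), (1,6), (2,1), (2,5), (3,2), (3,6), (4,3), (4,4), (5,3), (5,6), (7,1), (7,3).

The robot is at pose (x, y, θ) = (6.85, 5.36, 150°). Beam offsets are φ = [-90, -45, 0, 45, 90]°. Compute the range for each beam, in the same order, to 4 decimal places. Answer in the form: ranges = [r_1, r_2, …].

ranges = [1.8937, 1.6979, 1.2800, 1.9153, 1.7000]

beam 1: φ=-90°, α=60°
  cosα=0.5000 sinα=0.8660 | (6,5) | tMaxX 0.3000 tMaxY 0.7390 | tΔX 2.0000 tΔY 1.1547
    t=0.3000 [x] (7,5)
    t=0.7390 [y] (7,6)
    t=1.8937 [y] (7,7) — stop
  → r_1 = 1.8937
beam 2: φ=-45°, α=105°
  cosα=-0.2588 sinα=0.9659 | (6,5) | tMaxX 3.2841 tMaxY 0.6626 | tΔX 3.8637 tΔY 1.0353
    t=0.6626 [y] (6,6)
    t=1.6979 [y] (6,7) — stop
  → r_2 = 1.6979
beam 3: φ=0°, α=150°
  cosα=-0.8660 sinα=0.5000 | (6,5) | tMaxX 0.9815 tMaxY 1.2800 | tΔX 1.1547 tΔY 2.0000
    t=0.9815 [x] (5,5)
    t=1.2800 [y] (5,6) — stop
  → r_3 = 1.2800
beam 4: φ=45°, α=195°
  cosα=-0.9659 sinα=-0.2588 | (6,5) | tMaxX 0.8800 tMaxY 1.3909 | tΔX 1.0353 tΔY 3.8637
    t=0.8800 [x] (5,5)
    t=1.3909 [y] (5,4)
    t=1.9153 [x] (4,4) — stop
  → r_4 = 1.9153
beam 5: φ=90°, α=240°
  cosα=-0.5000 sinα=-0.8660 | (6,5) | tMaxX 1.7000 tMaxY 0.4157 | tΔX 2.0000 tΔY 1.1547
    t=0.4157 [y] (6,4)
    t=1.5704 [y] (6,3)
    t=1.7000 [x] (5,3) — stop
  → r_5 = 1.7000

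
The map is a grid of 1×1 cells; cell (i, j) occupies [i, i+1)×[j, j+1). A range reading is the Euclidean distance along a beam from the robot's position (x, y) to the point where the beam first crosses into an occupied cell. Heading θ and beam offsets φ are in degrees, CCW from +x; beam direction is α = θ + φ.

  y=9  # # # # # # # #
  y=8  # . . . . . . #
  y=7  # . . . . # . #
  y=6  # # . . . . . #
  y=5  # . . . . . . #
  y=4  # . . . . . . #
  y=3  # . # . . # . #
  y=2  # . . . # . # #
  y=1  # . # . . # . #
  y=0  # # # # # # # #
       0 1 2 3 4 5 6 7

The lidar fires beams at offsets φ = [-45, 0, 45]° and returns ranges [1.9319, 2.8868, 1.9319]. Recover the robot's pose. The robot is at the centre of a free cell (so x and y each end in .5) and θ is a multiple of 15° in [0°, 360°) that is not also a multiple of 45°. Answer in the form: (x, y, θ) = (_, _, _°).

Enumerate (i+0.5, j+0.5, θ) over the 40 free cells and 16 admissible headings. For each, cast all 3 beams and compare to the given ranges.
  (4.5, 5.5, 210°): beam 1 = 2.5882 ≠ 1.9319 ✗
  (2.5, 8.5, 60°): beam 2 = 0.5774 ≠ 2.8868 ✗
  (4.5, 5.5, 75°): beam 1 = 2.8868 ≠ 1.9319 ✗
  …
  (3.5, 5.5, 210°): r_1=1.9319, r_2=2.8868, r_3=1.9319 — all match ✓
Unique over the lattice → pose = (3.5, 5.5, 210°).

(x, y, θ) = (3.5, 5.5, 210°)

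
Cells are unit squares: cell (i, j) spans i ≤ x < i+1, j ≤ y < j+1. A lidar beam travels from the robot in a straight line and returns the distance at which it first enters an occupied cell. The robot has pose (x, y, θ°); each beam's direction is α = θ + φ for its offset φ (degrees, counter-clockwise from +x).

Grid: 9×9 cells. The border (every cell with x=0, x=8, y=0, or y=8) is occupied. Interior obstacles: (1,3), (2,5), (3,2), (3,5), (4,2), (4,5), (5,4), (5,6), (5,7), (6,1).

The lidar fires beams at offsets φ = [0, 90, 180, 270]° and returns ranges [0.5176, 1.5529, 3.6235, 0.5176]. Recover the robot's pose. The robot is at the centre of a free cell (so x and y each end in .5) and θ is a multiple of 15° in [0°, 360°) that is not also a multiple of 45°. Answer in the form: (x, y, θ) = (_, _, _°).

(x, y, θ) = (4.5, 6.5, 345°)

The pose lattice has 39·16 = 624 candidates. Test each by forward raycasting.
  (6.5, 6.5, 165°): beam 2 = 1.9319 ≠ 1.5529 ✗
  (3.5, 7.5, 240°): beam 1 = 1.7321 ≠ 0.5176 ✗
  (4.5, 3.5, 75°): beam 1 = 1.5529 ≠ 0.5176 ✗
  (2.5, 7.5, 120°): beam 1 = 0.5774 ≠ 0.5176 ✗
  (1.5, 6.5, 240°): beam 1 = 1.0000 ≠ 0.5176 ✗
  …
  (4.5, 6.5, 345°): r_1=0.5176, r_2=1.5529, r_3=3.6235, r_4=0.5176 — all match ✓
Only this pose fits every beam.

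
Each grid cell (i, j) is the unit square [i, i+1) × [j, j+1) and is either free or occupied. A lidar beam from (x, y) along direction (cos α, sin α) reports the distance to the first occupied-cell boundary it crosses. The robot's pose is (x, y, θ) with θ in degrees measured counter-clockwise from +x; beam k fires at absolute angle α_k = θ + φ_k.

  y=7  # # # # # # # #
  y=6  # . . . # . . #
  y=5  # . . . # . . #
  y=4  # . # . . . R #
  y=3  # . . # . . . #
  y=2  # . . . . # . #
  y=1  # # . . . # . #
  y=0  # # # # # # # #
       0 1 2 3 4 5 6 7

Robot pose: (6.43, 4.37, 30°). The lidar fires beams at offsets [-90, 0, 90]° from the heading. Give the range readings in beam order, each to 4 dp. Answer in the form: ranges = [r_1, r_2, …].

beam 1: φ=-90°, α=300°
  d=(0.5000,-0.8660)  start (6,4)  tX=1.1400 tY=0.4272  stride 1/|dx|=2.0000 1/|dy|=1.1547
    cross y-line → (6,3), t=0.4272
    cross x-line → (7,3), t=1.1400 (wall)
  → r_1 = 1.1400
beam 2: φ=0°, α=30°
  d=(0.8660,0.5000)  start (6,4)  tX=0.6582 tY=1.2600  stride 1/|dx|=1.1547 1/|dy|=2.0000
    cross x-line → (7,4), t=0.6582 (wall)
  → r_2 = 0.6582
beam 3: φ=90°, α=120°
  d=(-0.5000,0.8660)  start (6,4)  tX=0.8600 tY=0.7275  stride 1/|dx|=2.0000 1/|dy|=1.1547
    cross y-line → (6,5), t=0.7275
    cross x-line → (5,5), t=0.8600
    cross y-line → (5,6), t=1.8822
    cross x-line → (4,6), t=2.8600 (wall)
  → r_3 = 2.8600

ranges = [1.1400, 0.6582, 2.8600]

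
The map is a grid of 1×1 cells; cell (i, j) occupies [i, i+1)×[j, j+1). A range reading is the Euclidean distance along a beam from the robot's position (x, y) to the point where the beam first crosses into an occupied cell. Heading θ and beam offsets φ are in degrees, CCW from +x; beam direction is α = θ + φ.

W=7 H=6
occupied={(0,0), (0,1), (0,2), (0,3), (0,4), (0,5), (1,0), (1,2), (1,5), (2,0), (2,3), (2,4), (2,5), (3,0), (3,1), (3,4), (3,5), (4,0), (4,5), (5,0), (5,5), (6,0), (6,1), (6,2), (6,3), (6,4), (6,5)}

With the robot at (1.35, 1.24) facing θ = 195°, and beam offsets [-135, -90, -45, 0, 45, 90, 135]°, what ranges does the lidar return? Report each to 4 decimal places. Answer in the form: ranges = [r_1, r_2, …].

ranges = [0.8776, 0.7868, 0.4041, 0.3623, 0.2771, 0.2485, 0.4800]

beam 1: φ=-135°, α=60°
  cosα=0.5000 sinα=0.8660 | (1,1) | tMaxX 1.3000 tMaxY 0.8776 | tΔX 2.0000 tΔY 1.1547
    t=0.8776 [y] (1,2) — stop
  → r_1 = 0.8776
beam 2: φ=-90°, α=105°
  cosα=-0.2588 sinα=0.9659 | (1,1) | tMaxX 1.3523 tMaxY 0.7868 | tΔX 3.8637 tΔY 1.0353
    t=0.7868 [y] (1,2) — stop
  → r_2 = 0.7868
beam 3: φ=-45°, α=150°
  cosα=-0.8660 sinα=0.5000 | (1,1) | tMaxX 0.4041 tMaxY 1.5200 | tΔX 1.1547 tΔY 2.0000
    t=0.4041 [x] (0,1) — stop
  → r_3 = 0.4041
beam 4: φ=0°, α=195°
  cosα=-0.9659 sinα=-0.2588 | (1,1) | tMaxX 0.3623 tMaxY 0.9273 | tΔX 1.0353 tΔY 3.8637
    t=0.3623 [x] (0,1) — stop
  → r_4 = 0.3623
beam 5: φ=45°, α=240°
  cosα=-0.5000 sinα=-0.8660 | (1,1) | tMaxX 0.7000 tMaxY 0.2771 | tΔX 2.0000 tΔY 1.1547
    t=0.2771 [y] (1,0) — stop
  → r_5 = 0.2771
beam 6: φ=90°, α=285°
  cosα=0.2588 sinα=-0.9659 | (1,1) | tMaxX 2.5114 tMaxY 0.2485 | tΔX 3.8637 tΔY 1.0353
    t=0.2485 [y] (1,0) — stop
  → r_6 = 0.2485
beam 7: φ=135°, α=330°
  cosα=0.8660 sinα=-0.5000 | (1,1) | tMaxX 0.7506 tMaxY 0.4800 | tΔX 1.1547 tΔY 2.0000
    t=0.4800 [y] (1,0) — stop
  → r_7 = 0.4800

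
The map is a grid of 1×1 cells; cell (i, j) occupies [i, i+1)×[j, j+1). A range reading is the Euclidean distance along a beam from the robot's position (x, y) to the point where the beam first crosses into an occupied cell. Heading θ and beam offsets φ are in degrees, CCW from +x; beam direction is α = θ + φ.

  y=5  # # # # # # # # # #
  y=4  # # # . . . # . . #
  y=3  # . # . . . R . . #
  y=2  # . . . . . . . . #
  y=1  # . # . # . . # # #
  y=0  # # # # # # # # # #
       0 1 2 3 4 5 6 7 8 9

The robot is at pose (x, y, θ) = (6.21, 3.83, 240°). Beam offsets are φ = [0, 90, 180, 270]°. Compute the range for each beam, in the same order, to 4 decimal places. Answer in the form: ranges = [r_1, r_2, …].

beam 1: φ=0°, α=240°
  cosα=-0.5000 sinα=-0.8660 | (6,3) | tMaxX 0.4200 tMaxY 0.9584 | tΔX 2.0000 tΔY 1.1547
    t=0.4200 [x] (5,3)
    t=0.9584 [y] (5,2)
    t=2.1131 [y] (5,1)
    t=2.4200 [x] (4,1) — stop
  → r_1 = 2.4200
beam 2: φ=90°, α=330°
  cosα=0.8660 sinα=-0.5000 | (6,3) | tMaxX 0.9122 tMaxY 1.6600 | tΔX 1.1547 tΔY 2.0000
    t=0.9122 [x] (7,3)
    t=1.6600 [y] (7,2)
    t=2.0669 [x] (8,2)
    t=3.2216 [x] (9,2) — stop
  → r_2 = 3.2216
beam 3: φ=180°, α=60°
  cosα=0.5000 sinα=0.8660 | (6,3) | tMaxX 1.5800 tMaxY 0.1963 | tΔX 2.0000 tΔY 1.1547
    t=0.1963 [y] (6,4) — stop
  → r_3 = 0.1963
beam 4: φ=270°, α=150°
  cosα=-0.8660 sinα=0.5000 | (6,3) | tMaxX 0.2425 tMaxY 0.3400 | tΔX 1.1547 tΔY 2.0000
    t=0.2425 [x] (5,3)
    t=0.3400 [y] (5,4)
    t=1.3972 [x] (4,4)
    t=2.3400 [y] (4,5) — stop
  → r_4 = 2.3400

ranges = [2.4200, 3.2216, 0.1963, 2.3400]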